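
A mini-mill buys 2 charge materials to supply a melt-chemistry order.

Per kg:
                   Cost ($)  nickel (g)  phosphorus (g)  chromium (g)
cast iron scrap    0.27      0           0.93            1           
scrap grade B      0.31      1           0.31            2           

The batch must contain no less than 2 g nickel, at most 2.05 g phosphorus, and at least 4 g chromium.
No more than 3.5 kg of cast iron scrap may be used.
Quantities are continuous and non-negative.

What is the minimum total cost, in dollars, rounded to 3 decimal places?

Set it up as a linear program. Let x1 = kg of cast iron scrap, x2 = kg of scrap grade B.
Minimize 0.27x1 + 0.31x2 s.t.:
  1x2 ≥ 2   (nickel)
  0.93x1 + 0.31x2 ≤ 2.05   (phosphorus)
  1x1 + 2x2 ≥ 4   (chromium)
  x1 ≤ 3.5
  x1, x2 ≥ 0.
The cheapest feasible vertex uses only scrap grade B; cast iron scrap is not used. The nickel and chromium requirements are met with equality.
Solving gives x2 = 2.
Objective = 0.31·2 = 0.62000.

$0.620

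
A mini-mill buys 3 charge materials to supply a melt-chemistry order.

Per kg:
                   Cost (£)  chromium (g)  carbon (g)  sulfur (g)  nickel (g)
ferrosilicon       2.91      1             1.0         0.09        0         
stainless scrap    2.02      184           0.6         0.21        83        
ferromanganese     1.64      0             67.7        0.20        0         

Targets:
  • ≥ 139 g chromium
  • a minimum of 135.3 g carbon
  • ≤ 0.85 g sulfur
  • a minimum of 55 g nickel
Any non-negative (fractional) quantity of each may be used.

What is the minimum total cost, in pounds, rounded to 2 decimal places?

Let x1 = kg of ferrosilicon, x2 = kg of stainless scrap, x3 = kg of ferromanganese.
Minimise 2.91x1 + 2.02x2 + 1.64x3 s.t.:
  1x1 + 184x2 ≥ 139   (chromium)
  1x1 + 0.6x2 + 67.7x3 ≥ 135.3   (carbon)
  0.09x1 + 0.21x2 + 0.2x3 ≤ 0.85   (sulfur)
  83x2 ≥ 55   (nickel)
  x1, x2, x3 ≥ 0.
The minimum-cost mix takes nothing from ferrosilicon — only stainless scrap, ferromanganese. There the chromium and carbon constraints are tight.
So stainless scrap = 0.7554 kg, ferromanganese = 1.992 kg.
Objective = 2.02·0.7554 + 1.64·1.992 = 4.7928.

£4.79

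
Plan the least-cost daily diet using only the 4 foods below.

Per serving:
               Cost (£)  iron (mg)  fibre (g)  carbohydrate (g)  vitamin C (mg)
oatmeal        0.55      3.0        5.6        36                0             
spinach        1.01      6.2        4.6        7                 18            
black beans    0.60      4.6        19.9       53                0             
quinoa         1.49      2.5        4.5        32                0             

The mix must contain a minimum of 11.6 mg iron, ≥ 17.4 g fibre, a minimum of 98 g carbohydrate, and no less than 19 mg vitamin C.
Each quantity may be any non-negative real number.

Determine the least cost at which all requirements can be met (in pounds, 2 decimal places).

£2.09

Treat it as an LP. Let x1 = servings of oatmeal, x2 = servings of spinach, x3 = servings of black beans, x4 = servings of quinoa.
Minimize 0.55x1 + 1.01x2 + 0.6x3 + 1.49x4 s.t.:
  3x1 + 6.2x2 + 4.6x3 + 2.5x4 ≥ 11.6   (iron)
  5.6x1 + 4.6x2 + 19.9x3 + 4.5x4 ≥ 17.4   (fibre)
  36x1 + 7x2 + 53x3 + 32x4 ≥ 98   (carbohydrate)
  18x2 ≥ 19   (vitamin C)
  x1, x2, x3, x4 ≥ 0.
At the optimum only spinach, black beans are positive (oatmeal, quinoa = 0). There the carbohydrate and vitamin C constraints are tight.
That vertex is x2 = 1.056, x3 = 1.71.
Objective = 1.01·1.056 + 0.6·1.71 = 2.0926.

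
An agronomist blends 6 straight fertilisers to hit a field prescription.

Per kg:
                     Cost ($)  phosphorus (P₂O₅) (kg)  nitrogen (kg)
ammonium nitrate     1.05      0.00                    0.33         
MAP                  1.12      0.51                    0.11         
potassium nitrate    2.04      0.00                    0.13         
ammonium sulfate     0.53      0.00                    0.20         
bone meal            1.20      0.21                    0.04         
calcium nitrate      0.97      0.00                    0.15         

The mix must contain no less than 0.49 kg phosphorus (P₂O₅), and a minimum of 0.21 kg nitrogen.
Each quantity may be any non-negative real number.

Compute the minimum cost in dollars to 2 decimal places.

This is a linear program. Let x1 = kg of ammonium nitrate, x2 = kg of MAP, x3 = kg of potassium nitrate, x4 = kg of ammonium sulfate, x5 = kg of bone meal, x6 = kg of calcium nitrate.
Minimize 1.05x1 + 1.12x2 + 2.04x3 + 0.53x4 + 1.2x5 + 0.97x6 with:
  0.51x2 + 0.21x5 ≥ 0.49   (phosphorus (P₂O₅))
  0.33x1 + 0.11x2 + 0.13x3 + 0.2x4 + 0.04x5 + 0.15x6 ≥ 0.21   (nitrogen)
  x1, x2, x3, x4, x5, x6 ≥ 0.
The optimal basis is {MAP, ammonium sulfate}; ammonium nitrate, potassium nitrate, bone meal, calcium nitrate drop out. The phosphorus (P₂O₅) and nitrogen requirements are met with equality.
Solving gives x2 = 0.9608, x4 = 0.5216.
Total cost: 1.12·0.9608 + 0.53·0.5216 = 1.3525.

$1.35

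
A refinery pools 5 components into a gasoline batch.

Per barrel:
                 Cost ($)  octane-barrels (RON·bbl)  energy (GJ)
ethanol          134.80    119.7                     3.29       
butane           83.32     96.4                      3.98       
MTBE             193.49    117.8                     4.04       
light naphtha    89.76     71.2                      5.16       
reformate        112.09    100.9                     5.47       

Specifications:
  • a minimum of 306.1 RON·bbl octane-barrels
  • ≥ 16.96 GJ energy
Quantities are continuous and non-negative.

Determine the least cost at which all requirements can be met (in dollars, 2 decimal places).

$319.50

Let x1 = barrels of ethanol, x2 = barrels of butane, x3 = barrels of MTBE, x4 = barrels of light naphtha, x5 = barrels of reformate.
Minimize 134.8x1 + 83.32x2 + 193.49x3 + 89.76x4 + 112.09x5 subject to:
  119.7x1 + 96.4x2 + 117.8x3 + 71.2x4 + 100.9x5 ≥ 306.1   (octane-barrels)
  3.29x1 + 3.98x2 + 4.04x3 + 5.16x4 + 5.47x5 ≥ 16.96   (energy)
  x1, x2, x3, x4, x5 ≥ 0.
The optimal basis is {butane, light naphtha}; ethanol, MTBE, reformate drop out. The octane-barrels and energy requirements are met with equality.
Optimal quantities: butane = 1.7376 barrels, light naphtha = 1.9466 barrels.
Total cost: 83.32·1.7376 + 89.76·1.9466 = 319.5036.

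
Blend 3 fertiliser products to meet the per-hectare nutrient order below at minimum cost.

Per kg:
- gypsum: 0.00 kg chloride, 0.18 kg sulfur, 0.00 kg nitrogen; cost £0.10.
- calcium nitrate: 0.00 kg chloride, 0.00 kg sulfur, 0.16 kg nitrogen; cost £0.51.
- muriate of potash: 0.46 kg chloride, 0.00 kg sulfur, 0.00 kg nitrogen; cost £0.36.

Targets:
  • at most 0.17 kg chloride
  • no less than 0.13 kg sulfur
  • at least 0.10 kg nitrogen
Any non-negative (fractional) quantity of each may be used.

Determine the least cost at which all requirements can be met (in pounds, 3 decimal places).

£0.391

This is a linear program. Let x1 = kg of gypsum, x2 = kg of calcium nitrate, x3 = kg of muriate of potash.
Minimise 0.1x1 + 0.51x2 + 0.36x3 with:
  0.46x3 ≤ 0.17   (chloride)
  0.18x1 ≥ 0.13   (sulfur)
  0.16x2 ≥ 0.1   (nitrogen)
  x1, x2, x3 ≥ 0.
At the optimum only gypsum, calcium nitrate are positive (muriate of potash = 0). There the sulfur and nitrogen constraints are tight.
Optimal quantities: gypsum = 0.7222 kg, calcium nitrate = 0.625 kg.
Cost = 0.1·0.7222 + 0.51·0.625 = 0.39097.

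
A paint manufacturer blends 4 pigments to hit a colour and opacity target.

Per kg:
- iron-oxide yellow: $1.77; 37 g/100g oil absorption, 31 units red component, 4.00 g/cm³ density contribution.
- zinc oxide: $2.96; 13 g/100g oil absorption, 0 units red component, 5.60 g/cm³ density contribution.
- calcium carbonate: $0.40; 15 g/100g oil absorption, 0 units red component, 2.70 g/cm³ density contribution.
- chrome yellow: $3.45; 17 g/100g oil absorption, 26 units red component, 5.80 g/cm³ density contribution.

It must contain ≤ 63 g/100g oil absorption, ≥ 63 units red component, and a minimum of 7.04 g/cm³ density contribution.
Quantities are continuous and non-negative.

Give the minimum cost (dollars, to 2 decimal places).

Treat it as an LP. Let x1 = kg of iron-oxide yellow, x2 = kg of zinc oxide, x3 = kg of calcium carbonate, x4 = kg of chrome yellow.
Minimise 1.77x1 + 2.96x2 + 0.4x3 + 3.45x4 s.t.:
  37x1 + 13x2 + 15x3 + 17x4 ≤ 63   (oil absorption)
  31x1 + 26x4 ≥ 63   (red component)
  4x1 + 5.6x2 + 2.7x3 + 5.8x4 ≥ 7.04   (density contribution)
  x1, x2, x3, x4 ≥ 0.
The minimum-cost mix takes nothing from zinc oxide, calcium carbonate — only iron-oxide yellow, chrome yellow. Binding constraints: oil absorption and red component.
Optimal quantities: iron-oxide yellow = 1.30345 kg, chrome yellow = 0.868966 kg.
Objective = 1.77·1.30345 + 3.45·0.868966 = 5.30504.

$5.31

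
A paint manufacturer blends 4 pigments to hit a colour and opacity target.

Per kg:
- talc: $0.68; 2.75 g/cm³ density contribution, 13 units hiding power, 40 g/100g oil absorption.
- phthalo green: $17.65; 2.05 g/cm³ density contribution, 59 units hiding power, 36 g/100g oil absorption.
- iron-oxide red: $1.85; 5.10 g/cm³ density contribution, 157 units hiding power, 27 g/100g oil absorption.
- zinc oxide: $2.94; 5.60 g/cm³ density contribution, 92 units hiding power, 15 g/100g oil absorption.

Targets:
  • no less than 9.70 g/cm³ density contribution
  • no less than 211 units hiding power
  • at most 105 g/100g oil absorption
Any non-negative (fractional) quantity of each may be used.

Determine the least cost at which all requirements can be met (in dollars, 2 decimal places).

Treat it as an LP. Let x1 = kg of talc, x2 = kg of phthalo green, x3 = kg of iron-oxide red, x4 = kg of zinc oxide.
Minimise 0.68x1 + 17.65x2 + 1.85x3 + 2.94x4 subject to:
  2.75x1 + 2.05x2 + 5.1x3 + 5.6x4 ≥ 9.7   (density contribution)
  13x1 + 59x2 + 157x3 + 92x4 ≥ 211   (hiding power)
  40x1 + 36x2 + 27x3 + 15x4 ≤ 105   (oil absorption)
  x1, x2, x3, x4 ≥ 0.
The cheapest feasible vertex uses only talc, iron-oxide red; phthalo green, zinc oxide are not used. The density contribution and hiding power requirements are met with equality.
That vertex is x1 = 1.223, x3 = 1.243.
Total cost: 0.68·1.223 + 1.85·1.243 = 3.1312.

$3.13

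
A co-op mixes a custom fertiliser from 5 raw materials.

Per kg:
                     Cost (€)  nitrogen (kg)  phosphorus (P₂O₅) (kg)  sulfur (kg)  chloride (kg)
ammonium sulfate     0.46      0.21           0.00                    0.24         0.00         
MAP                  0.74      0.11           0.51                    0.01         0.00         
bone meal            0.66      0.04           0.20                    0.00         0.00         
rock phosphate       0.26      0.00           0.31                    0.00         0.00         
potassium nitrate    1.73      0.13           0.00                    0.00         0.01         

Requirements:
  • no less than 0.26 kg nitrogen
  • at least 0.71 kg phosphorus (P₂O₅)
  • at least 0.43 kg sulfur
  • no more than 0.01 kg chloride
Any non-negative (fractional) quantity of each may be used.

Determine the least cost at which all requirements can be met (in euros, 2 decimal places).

Let x1 = kg of ammonium sulfate, x2 = kg of MAP, x3 = kg of bone meal, x4 = kg of rock phosphate, x5 = kg of potassium nitrate.
Minimise 0.46x1 + 0.74x2 + 0.66x3 + 0.26x4 + 1.73x5 with:
  0.21x1 + 0.11x2 + 0.04x3 + 0.13x5 ≥ 0.26   (nitrogen)
  0.51x2 + 0.2x3 + 0.31x4 ≥ 0.71   (phosphorus (P₂O₅))
  0.24x1 + 0.01x2 ≥ 0.43   (sulfur)
  0.01x5 ≤ 0.01   (chloride)
  x1, x2, x3, x4, x5 ≥ 0.
The cheapest feasible vertex uses only ammonium sulfate, rock phosphate; MAP, bone meal, potassium nitrate are not used. The phosphorus (P₂O₅) and sulfur requirements are met with equality.
So ammonium sulfate = 1.792 kg, rock phosphate = 2.29 kg.
Hence cost = 0.46·1.792 + 0.26·2.29 = €1.4197.

€1.42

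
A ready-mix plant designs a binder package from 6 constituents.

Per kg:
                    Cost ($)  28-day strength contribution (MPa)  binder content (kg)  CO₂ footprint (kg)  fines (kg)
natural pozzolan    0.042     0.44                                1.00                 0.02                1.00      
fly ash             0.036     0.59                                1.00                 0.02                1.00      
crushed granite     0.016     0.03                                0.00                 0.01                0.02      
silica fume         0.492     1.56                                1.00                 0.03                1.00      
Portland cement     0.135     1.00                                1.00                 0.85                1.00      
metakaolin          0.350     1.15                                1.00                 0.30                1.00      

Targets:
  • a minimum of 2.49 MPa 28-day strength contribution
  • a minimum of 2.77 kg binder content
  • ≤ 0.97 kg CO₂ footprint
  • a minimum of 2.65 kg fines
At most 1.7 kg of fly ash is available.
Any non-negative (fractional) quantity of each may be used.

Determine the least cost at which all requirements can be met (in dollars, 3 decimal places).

$0.203

Treat it as an LP. Let x1 = kg of natural pozzolan, x2 = kg of fly ash, x3 = kg of crushed granite, x4 = kg of silica fume, x5 = kg of Portland cement, x6 = kg of metakaolin.
Minimise 0.042x1 + 0.036x2 + 0.016x3 + 0.492x4 + 0.135x5 + 0.35x6 s.t.:
  0.44x1 + 0.59x2 + 0.03x3 + 1.56x4 + 1x5 + 1.15x6 ≥ 2.49   (28-day strength contribution)
  1x1 + 1x2 + 1x4 + 1x5 + 1x6 ≥ 2.77   (binder content)
  0.02x1 + 0.02x2 + 0.01x3 + 0.03x4 + 0.85x5 + 0.3x6 ≤ 0.97   (CO₂ footprint)
  1x1 + 1x2 + 0.02x3 + 1x4 + 1x5 + 1x6 ≥ 2.65   (fines)
  x2 ≤ 1.7
  x1, x2, x3, x4, x5, x6 ≥ 0.
The cheapest feasible vertex uses only natural pozzolan, fly ash; crushed granite, silica fume, Portland cement, metakaolin are not used. Binding constraints: 28-day strength contribution and the fly ash cap.
So natural pozzolan = 3.38 kg, fly ash = 1.7 kg.
Cost = 0.042·3.38 + 0.036·1.7 = 0.20316.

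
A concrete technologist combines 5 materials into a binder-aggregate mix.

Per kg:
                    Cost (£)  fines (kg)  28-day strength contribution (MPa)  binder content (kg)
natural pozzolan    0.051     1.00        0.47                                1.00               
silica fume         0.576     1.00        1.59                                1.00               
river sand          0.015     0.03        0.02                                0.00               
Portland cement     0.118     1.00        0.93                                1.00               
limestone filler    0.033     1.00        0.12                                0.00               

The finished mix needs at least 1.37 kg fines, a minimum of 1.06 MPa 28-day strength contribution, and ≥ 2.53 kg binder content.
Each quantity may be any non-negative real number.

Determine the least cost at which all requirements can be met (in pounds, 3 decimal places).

Let x1 = kg of natural pozzolan, x2 = kg of silica fume, x3 = kg of river sand, x4 = kg of Portland cement, x5 = kg of limestone filler.
min 0.051x1 + 0.576x2 + 0.015x3 + 0.118x4 + 0.033x5 subject to:
  1x1 + 1x2 + 0.03x3 + 1x4 + 1x5 ≥ 1.37   (fines)
  0.47x1 + 1.59x2 + 0.02x3 + 0.93x4 + 0.12x5 ≥ 1.06   (28-day strength contribution)
  1x1 + 1x2 + 1x4 ≥ 2.53   (binder content)
  x1, x2, x3, x4, x5 ≥ 0.
The minimum-cost mix takes nothing from silica fume, river sand, Portland cement, limestone filler — only natural pozzolan. The binder content requirement is met with equality.
So natural pozzolan = 2.53 kg.
Total cost: 0.051·2.53 = 0.12903.

£0.129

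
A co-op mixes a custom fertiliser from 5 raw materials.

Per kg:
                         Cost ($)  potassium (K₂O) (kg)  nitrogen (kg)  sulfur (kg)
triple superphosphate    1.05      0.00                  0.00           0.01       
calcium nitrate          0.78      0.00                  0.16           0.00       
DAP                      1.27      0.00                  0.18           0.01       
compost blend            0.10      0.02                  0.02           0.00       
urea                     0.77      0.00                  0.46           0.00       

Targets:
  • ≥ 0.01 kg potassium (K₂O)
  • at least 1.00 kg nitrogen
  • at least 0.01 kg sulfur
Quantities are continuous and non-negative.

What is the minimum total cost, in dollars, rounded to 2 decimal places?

$2.68

Set it up as a linear program. Let x1 = kg of triple superphosphate, x2 = kg of calcium nitrate, x3 = kg of DAP, x4 = kg of compost blend, x5 = kg of urea.
Minimize 1.05x1 + 0.78x2 + 1.27x3 + 0.1x4 + 0.77x5 s.t.:
  0.02x4 ≥ 0.01   (potassium (K₂O))
  0.16x2 + 0.18x3 + 0.02x4 + 0.46x5 ≥ 1   (nitrogen)
  0.01x1 + 0.01x3 ≥ 0.01   (sulfur)
  x1, x2, x3, x4, x5 ≥ 0.
The optimal basis is {DAP, compost blend, urea}; triple superphosphate, calcium nitrate drop out. Binding constraints: potassium (K₂O), nitrogen, sulfur.
So DAP = 1 kg, compost blend = 0.5 kg, urea = 1.761 kg.
Total cost: 1.27·1 + 0.1·0.5 + 0.77·1.761 = 2.6760.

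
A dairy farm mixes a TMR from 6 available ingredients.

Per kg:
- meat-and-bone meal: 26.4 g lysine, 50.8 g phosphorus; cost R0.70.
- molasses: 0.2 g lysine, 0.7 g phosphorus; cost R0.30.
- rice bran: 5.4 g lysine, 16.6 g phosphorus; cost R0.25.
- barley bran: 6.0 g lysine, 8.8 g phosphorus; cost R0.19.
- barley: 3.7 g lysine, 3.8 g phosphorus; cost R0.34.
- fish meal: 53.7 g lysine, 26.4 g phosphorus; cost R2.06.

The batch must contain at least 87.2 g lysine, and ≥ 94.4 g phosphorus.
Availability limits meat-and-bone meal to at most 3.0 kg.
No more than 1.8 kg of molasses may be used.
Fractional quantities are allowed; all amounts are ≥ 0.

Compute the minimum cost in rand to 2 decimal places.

Let x1 = kg of meat-and-bone meal, x2 = kg of molasses, x3 = kg of rice bran, x4 = kg of barley bran, x5 = kg of barley, x6 = kg of fish meal.
min 0.7x1 + 0.3x2 + 0.25x3 + 0.19x4 + 0.34x5 + 2.06x6 with:
  26.4x1 + 0.2x2 + 5.4x3 + 6x4 + 3.7x5 + 53.7x6 ≥ 87.2   (lysine)
  50.8x1 + 0.7x2 + 16.6x3 + 8.8x4 + 3.8x5 + 26.4x6 ≥ 94.4   (phosphorus)
  x1 ≤ 3
  x2 ≤ 1.8
  x1, x2, x3, x4, x5, x6 ≥ 0.
At the optimum only meat-and-bone meal, barley bran are positive (molasses, rice bran, barley, fish meal = 0). There the lysine and the meat-and-bone meal cap constraints are tight.
Optimal quantities: meat-and-bone meal = 3 kg, barley bran = 1.333 kg.
Cost = 0.7·3 + 0.19·1.333 = 2.3533.

R2.35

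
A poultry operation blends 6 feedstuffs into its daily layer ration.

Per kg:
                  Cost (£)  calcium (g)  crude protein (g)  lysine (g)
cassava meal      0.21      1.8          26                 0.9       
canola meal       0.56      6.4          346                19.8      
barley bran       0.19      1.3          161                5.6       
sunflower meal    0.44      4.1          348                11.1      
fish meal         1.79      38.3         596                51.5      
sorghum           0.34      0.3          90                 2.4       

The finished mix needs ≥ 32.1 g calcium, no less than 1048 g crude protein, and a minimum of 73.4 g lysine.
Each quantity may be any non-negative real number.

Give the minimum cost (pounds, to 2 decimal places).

£2.20

Set it up as a linear program. Let x1 = kg of cassava meal, x2 = kg of canola meal, x3 = kg of barley bran, x4 = kg of sunflower meal, x5 = kg of fish meal, x6 = kg of sorghum.
min 0.21x1 + 0.56x2 + 0.19x3 + 0.44x4 + 1.79x5 + 0.34x6 subject to:
  1.8x1 + 6.4x2 + 1.3x3 + 4.1x4 + 38.3x5 + 0.3x6 ≥ 32.1   (calcium)
  26x1 + 346x2 + 161x3 + 348x4 + 596x5 + 90x6 ≥ 1048   (crude protein)
  0.9x1 + 19.8x2 + 5.6x3 + 11.1x4 + 51.5x5 + 2.4x6 ≥ 73.4   (lysine)
  x1, x2, x3, x4, x5, x6 ≥ 0.
The minimum-cost mix takes nothing from cassava meal, barley bran, sunflower meal, sorghum — only canola meal, fish meal. There the calcium and lysine constraints are tight.
That vertex is x2 = 2.701, x5 = 0.3868.
Cost = 0.56·2.701 + 1.79·0.3868 = 2.2049.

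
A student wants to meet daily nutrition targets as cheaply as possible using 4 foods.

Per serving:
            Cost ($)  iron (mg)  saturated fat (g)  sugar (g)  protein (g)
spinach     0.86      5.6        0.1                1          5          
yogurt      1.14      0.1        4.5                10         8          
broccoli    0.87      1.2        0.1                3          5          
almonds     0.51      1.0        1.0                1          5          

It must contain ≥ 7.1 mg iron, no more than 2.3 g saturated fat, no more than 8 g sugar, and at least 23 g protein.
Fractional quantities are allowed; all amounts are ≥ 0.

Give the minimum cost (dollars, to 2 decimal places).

Treat it as an LP. Let x1 = servings of spinach, x2 = servings of yogurt, x3 = servings of broccoli, x4 = servings of almonds.
Minimize 0.86x1 + 1.14x2 + 0.87x3 + 0.51x4 subject to:
  5.6x1 + 0.1x2 + 1.2x3 + 1x4 ≥ 7.1   (iron)
  0.1x1 + 4.5x2 + 0.1x3 + 1x4 ≤ 2.3   (saturated fat)
  1x1 + 10x2 + 3x3 + 1x4 ≤ 8   (sugar)
  5x1 + 8x2 + 5x3 + 5x4 ≥ 23   (protein)
  x1, x2, x3, x4 ≥ 0.
The optimal basis is {spinach, almonds}; yogurt, broccoli drop out. The saturated fat and protein requirements are met with equality.
Solving gives x1 = 2.556, x4 = 2.044.
Cost = 0.86·2.556 + 0.51·2.044 = 3.2406.

$3.24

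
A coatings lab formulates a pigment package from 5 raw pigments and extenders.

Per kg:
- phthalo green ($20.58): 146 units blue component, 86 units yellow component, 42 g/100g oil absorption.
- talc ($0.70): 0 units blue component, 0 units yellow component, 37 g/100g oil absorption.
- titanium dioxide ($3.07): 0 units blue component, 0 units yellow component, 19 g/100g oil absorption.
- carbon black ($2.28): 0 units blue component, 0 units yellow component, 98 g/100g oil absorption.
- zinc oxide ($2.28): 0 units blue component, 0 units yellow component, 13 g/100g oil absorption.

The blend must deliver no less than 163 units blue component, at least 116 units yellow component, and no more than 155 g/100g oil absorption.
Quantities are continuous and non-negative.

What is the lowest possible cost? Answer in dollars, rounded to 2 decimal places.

Let x1 = kg of phthalo green, x2 = kg of talc, x3 = kg of titanium dioxide, x4 = kg of carbon black, x5 = kg of zinc oxide.
Minimise 20.58x1 + 0.7x2 + 3.07x3 + 2.28x4 + 2.28x5 s.t.:
  146x1 ≥ 163   (blue component)
  86x1 ≥ 116   (yellow component)
  42x1 + 37x2 + 19x3 + 98x4 + 13x5 ≤ 155   (oil absorption)
  x1, x2, x3, x4, x5 ≥ 0.
The cheapest feasible vertex uses only phthalo green; talc, titanium dioxide, carbon black, zinc oxide are not used. There the yellow component constraint is tight.
Optimal quantities: phthalo green = 1.349 kg.
Hence cost = 20.58·1.349 = $27.7624.

$27.76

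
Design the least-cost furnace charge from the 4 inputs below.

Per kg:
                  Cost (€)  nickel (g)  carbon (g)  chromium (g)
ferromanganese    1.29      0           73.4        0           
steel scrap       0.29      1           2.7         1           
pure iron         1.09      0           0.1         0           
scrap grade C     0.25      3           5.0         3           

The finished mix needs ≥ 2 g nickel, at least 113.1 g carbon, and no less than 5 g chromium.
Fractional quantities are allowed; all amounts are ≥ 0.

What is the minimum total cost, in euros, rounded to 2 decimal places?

€2.26

Let x1 = kg of ferromanganese, x2 = kg of steel scrap, x3 = kg of pure iron, x4 = kg of scrap grade C.
Minimize 1.29x1 + 0.29x2 + 1.09x3 + 0.25x4 subject to:
  1x2 + 3x4 ≥ 2   (nickel)
  73.4x1 + 2.7x2 + 0.1x3 + 5x4 ≥ 113.1   (carbon)
  1x2 + 3x4 ≥ 5   (chromium)
  x1, x2, x3, x4 ≥ 0.
The optimal basis is {ferromanganese, scrap grade C}; steel scrap, pure iron drop out. The carbon and chromium requirements are met with equality.
So ferromanganese = 1.427 kg, scrap grade C = 1.667 kg.
Total cost: 1.29·1.427 + 0.25·1.667 = 2.2576.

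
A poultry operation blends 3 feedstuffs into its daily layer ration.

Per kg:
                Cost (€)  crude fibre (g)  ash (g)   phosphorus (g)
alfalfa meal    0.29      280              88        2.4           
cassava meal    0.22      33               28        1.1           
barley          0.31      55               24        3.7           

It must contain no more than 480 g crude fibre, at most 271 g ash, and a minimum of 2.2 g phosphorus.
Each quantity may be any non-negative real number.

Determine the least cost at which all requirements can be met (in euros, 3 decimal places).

€0.184

Treat it as an LP. Let x1 = kg of alfalfa meal, x2 = kg of cassava meal, x3 = kg of barley.
Minimize 0.29x1 + 0.22x2 + 0.31x3 s.t.:
  280x1 + 33x2 + 55x3 ≤ 480   (crude fibre)
  88x1 + 28x2 + 24x3 ≤ 271   (ash)
  2.4x1 + 1.1x2 + 3.7x3 ≥ 2.2   (phosphorus)
  x1, x2, x3 ≥ 0.
The minimum-cost mix takes nothing from alfalfa meal, cassava meal — only barley. The phosphorus requirement is met with equality.
So barley = 0.5946 kg.
Objective = 0.31·0.5946 = 0.18433.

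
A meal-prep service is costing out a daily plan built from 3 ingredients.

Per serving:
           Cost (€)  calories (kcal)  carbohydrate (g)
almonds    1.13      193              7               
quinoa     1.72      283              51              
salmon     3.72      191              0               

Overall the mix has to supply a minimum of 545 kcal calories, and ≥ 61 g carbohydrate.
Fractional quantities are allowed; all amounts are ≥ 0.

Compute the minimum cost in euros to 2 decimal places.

Let x1 = servings of almonds, x2 = servings of quinoa, x3 = servings of salmon.
Minimize 1.13x1 + 1.72x2 + 3.72x3 s.t.:
  193x1 + 283x2 + 191x3 ≥ 545   (calories)
  7x1 + 51x2 ≥ 61   (carbohydrate)
  x1, x2, x3 ≥ 0.
The minimum-cost mix takes nothing from salmon — only almonds, quinoa. The calories and carbohydrate requirements are met with equality.
That vertex is x1 = 1.34, x2 = 1.012.
Total cost: 1.13·1.34 + 1.72·1.012 = 3.2548.

€3.25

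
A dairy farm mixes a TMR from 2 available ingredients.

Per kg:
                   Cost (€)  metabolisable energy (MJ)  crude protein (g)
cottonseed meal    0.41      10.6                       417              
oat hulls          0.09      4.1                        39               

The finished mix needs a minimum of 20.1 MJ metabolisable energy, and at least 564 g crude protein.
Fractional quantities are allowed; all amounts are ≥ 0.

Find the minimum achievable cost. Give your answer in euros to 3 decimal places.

€0.650

Let x1 = kg of cottonseed meal, x2 = kg of oat hulls.
Minimise 0.41x1 + 0.09x2 subject to:
  10.6x1 + 4.1x2 ≥ 20.1   (metabolisable energy)
  417x1 + 39x2 ≥ 564   (crude protein)
  x1, x2 ≥ 0.
Both inputs are positive at the optimum. The metabolisable energy and crude protein requirements are met with equality.
So cottonseed meal = 1.179 kg, oat hulls = 1.854 kg.
Hence cost = 0.41·1.179 + 0.09·1.854 = €0.65025.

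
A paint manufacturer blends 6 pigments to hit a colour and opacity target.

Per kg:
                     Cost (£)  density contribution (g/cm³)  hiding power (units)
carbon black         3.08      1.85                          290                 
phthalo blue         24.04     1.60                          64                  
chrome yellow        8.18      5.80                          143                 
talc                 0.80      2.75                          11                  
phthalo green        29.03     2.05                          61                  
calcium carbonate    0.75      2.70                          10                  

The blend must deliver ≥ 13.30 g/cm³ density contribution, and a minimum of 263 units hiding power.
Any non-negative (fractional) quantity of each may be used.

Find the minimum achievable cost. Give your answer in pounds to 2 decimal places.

£5.63

Set it up as a linear program. Let x1 = kg of carbon black, x2 = kg of phthalo blue, x3 = kg of chrome yellow, x4 = kg of talc, x5 = kg of phthalo green, x6 = kg of calcium carbonate.
Minimise 3.08x1 + 24.04x2 + 8.18x3 + 0.8x4 + 29.03x5 + 0.75x6 s.t.:
  1.85x1 + 1.6x2 + 5.8x3 + 2.75x4 + 2.05x5 + 2.7x6 ≥ 13.3   (density contribution)
  290x1 + 64x2 + 143x3 + 11x4 + 61x5 + 10x6 ≥ 263   (hiding power)
  x1, x2, x3, x4, x5, x6 ≥ 0.
The optimal basis is {carbon black, calcium carbonate}; phthalo blue, chrome yellow, talc, phthalo green drop out. The density contribution and hiding power requirements are met with equality.
Optimal quantities: carbon black = 0.7549 kg, calcium carbonate = 4.409 kg.
Objective = 3.08·0.7549 + 0.75·4.409 = 5.6318.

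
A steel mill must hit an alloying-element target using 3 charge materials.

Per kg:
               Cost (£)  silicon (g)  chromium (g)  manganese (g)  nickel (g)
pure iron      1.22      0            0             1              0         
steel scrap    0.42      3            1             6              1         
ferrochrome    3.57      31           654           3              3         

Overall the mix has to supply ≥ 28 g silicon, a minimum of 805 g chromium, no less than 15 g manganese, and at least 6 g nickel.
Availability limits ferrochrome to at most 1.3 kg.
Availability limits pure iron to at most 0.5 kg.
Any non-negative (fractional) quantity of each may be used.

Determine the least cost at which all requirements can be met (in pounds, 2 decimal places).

Set it up as a linear program. Let x1 = kg of pure iron, x2 = kg of steel scrap, x3 = kg of ferrochrome.
Minimize 1.22x1 + 0.42x2 + 3.57x3 s.t.:
  3x2 + 31x3 ≥ 28   (silicon)
  1x2 + 654x3 ≥ 805   (chromium)
  1x1 + 6x2 + 3x3 ≥ 15   (manganese)
  1x2 + 3x3 ≥ 6   (nickel)
  x3 ≤ 1.3
  x1 ≤ 0.5
  x1, x2, x3 ≥ 0.
The minimum-cost mix takes nothing from pure iron — only steel scrap, ferrochrome. Binding constraints: chromium and nickel.
So steel scrap = 2.318 kg, ferrochrome = 1.2273 kg.
Objective = 0.42·2.318 + 3.57·1.2273 = 5.35502.

£5.36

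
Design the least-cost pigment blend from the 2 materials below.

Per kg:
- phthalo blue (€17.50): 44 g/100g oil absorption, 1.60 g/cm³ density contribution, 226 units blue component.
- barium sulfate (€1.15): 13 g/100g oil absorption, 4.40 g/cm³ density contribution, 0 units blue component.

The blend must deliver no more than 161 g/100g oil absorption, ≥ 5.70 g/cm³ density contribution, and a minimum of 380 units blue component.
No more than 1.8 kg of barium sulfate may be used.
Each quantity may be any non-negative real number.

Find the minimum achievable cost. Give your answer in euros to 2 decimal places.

This is a linear program. Let x1 = kg of phthalo blue, x2 = kg of barium sulfate.
Minimise 17.5x1 + 1.15x2 subject to:
  44x1 + 13x2 ≤ 161   (oil absorption)
  1.6x1 + 4.4x2 ≥ 5.7   (density contribution)
  226x1 ≥ 380   (blue component)
  x2 ≤ 1.8
  x1, x2 ≥ 0.
Both inputs are positive at the optimum. The density contribution and blue component requirements are met with equality.
That vertex is x1 = 1.6814, x2 = 0.68403.
Hence cost = 17.5·1.6814 + 1.15·0.68403 = €30.2111.

€30.21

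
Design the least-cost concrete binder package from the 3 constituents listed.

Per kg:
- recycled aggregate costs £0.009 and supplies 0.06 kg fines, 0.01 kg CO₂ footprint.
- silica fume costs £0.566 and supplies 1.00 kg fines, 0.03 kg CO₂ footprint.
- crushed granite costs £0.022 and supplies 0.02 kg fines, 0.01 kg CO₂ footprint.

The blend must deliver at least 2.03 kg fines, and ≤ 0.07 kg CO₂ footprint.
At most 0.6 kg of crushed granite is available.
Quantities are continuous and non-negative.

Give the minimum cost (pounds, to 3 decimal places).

Treat it as an LP. Let x1 = kg of recycled aggregate, x2 = kg of silica fume, x3 = kg of crushed granite.
Minimise 0.009x1 + 0.566x2 + 0.022x3 with:
  0.06x1 + 1x2 + 0.02x3 ≥ 2.03   (fines)
  0.01x1 + 0.03x2 + 0.01x3 ≤ 0.07   (CO₂ footprint)
  x3 ≤ 0.6
  x1, x2, x3 ≥ 0.
The minimum-cost mix takes nothing from crushed granite — only recycled aggregate, silica fume. Binding constraints: fines and CO₂ footprint.
So recycled aggregate = 1.11 kg, silica fume = 1.963 kg.
Total cost: 0.009·1.11 + 0.566·1.963 = 1.12105.

£1.121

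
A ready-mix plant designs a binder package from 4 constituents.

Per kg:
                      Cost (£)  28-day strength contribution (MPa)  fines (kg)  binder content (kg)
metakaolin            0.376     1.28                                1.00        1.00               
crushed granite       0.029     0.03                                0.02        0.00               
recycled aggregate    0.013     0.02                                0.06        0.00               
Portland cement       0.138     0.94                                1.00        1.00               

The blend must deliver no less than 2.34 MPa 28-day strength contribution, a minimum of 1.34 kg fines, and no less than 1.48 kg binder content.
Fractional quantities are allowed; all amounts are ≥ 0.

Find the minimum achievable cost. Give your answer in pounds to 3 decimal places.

£0.344

Let x1 = kg of metakaolin, x2 = kg of crushed granite, x3 = kg of recycled aggregate, x4 = kg of Portland cement.
min 0.376x1 + 0.029x2 + 0.013x3 + 0.138x4 s.t.:
  1.28x1 + 0.03x2 + 0.02x3 + 0.94x4 ≥ 2.34   (28-day strength contribution)
  1x1 + 0.02x2 + 0.06x3 + 1x4 ≥ 1.34   (fines)
  1x1 + 1x4 ≥ 1.48   (binder content)
  x1, x2, x3, x4 ≥ 0.
The optimal basis is {Portland cement}; metakaolin, crushed granite, recycled aggregate drop out. The 28-day strength contribution requirement is met with equality.
That vertex is x4 = 2.4894.
Cost = 0.138·2.4894 = 0.34354.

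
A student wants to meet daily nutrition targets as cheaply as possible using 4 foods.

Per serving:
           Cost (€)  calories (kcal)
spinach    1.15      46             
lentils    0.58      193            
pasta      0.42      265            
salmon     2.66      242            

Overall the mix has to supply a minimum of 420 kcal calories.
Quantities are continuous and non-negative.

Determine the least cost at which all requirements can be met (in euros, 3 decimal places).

€0.666

Let x1 = servings of spinach, x2 = servings of lentils, x3 = servings of pasta, x4 = servings of salmon.
Minimize 1.15x1 + 0.58x2 + 0.42x3 + 2.66x4 subject to:
  46x1 + 193x2 + 265x3 + 242x4 ≥ 420   (calories)
  x1, x2, x3, x4 ≥ 0.
At the optimum only pasta is positive (spinach, lentils, salmon = 0). Binding constraint: calories.
Optimal quantities: pasta = 1.585 servings.
Objective = 0.42·1.585 = 0.66570.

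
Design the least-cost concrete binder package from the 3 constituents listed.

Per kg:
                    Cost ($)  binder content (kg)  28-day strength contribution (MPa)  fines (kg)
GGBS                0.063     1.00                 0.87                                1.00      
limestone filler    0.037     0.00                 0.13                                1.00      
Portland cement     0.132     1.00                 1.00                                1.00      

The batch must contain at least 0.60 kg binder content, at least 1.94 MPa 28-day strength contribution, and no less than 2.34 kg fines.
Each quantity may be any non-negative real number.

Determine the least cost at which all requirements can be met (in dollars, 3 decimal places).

$0.144

Let x1 = kg of GGBS, x2 = kg of limestone filler, x3 = kg of Portland cement.
min 0.063x1 + 0.037x2 + 0.132x3 subject to:
  1x1 + 1x3 ≥ 0.6   (binder content)
  0.87x1 + 0.13x2 + 1x3 ≥ 1.94   (28-day strength contribution)
  1x1 + 1x2 + 1x3 ≥ 2.34   (fines)
  x1, x2, x3 ≥ 0.
The minimum-cost mix takes nothing from Portland cement — only GGBS, limestone filler. There the 28-day strength contribution and fines constraints are tight.
Solving gives x1 = 2.211, x2 = 0.1295.
Hence cost = 0.063·2.211 + 0.037·0.1295 = $0.14408.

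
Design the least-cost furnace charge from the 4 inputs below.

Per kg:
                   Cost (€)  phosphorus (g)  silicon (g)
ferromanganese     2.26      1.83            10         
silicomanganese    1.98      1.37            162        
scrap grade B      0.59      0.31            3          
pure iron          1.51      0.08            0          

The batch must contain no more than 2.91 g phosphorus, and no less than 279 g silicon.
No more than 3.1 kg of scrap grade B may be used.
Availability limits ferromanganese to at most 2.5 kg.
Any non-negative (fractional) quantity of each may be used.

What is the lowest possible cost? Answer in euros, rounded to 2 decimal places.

€3.41

Treat it as an LP. Let x1 = kg of ferromanganese, x2 = kg of silicomanganese, x3 = kg of scrap grade B, x4 = kg of pure iron.
min 2.26x1 + 1.98x2 + 0.59x3 + 1.51x4 s.t.:
  1.83x1 + 1.37x2 + 0.31x3 + 0.08x4 ≤ 2.91   (phosphorus)
  10x1 + 162x2 + 3x3 ≥ 279   (silicon)
  x3 ≤ 3.1
  x1 ≤ 2.5
  x1, x2, x3, x4 ≥ 0.
The optimal basis is {silicomanganese}; ferromanganese, scrap grade B, pure iron drop out. There the silicon constraint is tight.
Solving gives x2 = 1.722.
Hence cost = 1.98·1.722 = €3.4096.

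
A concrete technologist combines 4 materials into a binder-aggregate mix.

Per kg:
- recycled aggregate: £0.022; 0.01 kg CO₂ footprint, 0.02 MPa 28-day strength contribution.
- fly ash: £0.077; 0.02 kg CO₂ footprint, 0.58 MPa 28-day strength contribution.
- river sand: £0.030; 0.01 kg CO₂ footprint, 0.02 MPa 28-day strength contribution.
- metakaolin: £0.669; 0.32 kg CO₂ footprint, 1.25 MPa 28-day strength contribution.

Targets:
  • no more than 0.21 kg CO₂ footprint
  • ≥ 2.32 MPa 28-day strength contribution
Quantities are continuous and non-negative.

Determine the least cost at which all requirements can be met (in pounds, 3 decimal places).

£0.308

Let x1 = kg of recycled aggregate, x2 = kg of fly ash, x3 = kg of river sand, x4 = kg of metakaolin.
min 0.022x1 + 0.077x2 + 0.03x3 + 0.669x4 subject to:
  0.01x1 + 0.02x2 + 0.01x3 + 0.32x4 ≤ 0.21   (CO₂ footprint)
  0.02x1 + 0.58x2 + 0.02x3 + 1.25x4 ≥ 2.32   (28-day strength contribution)
  x1, x2, x3, x4 ≥ 0.
The minimum-cost mix takes nothing from recycled aggregate, river sand, metakaolin — only fly ash. There the 28-day strength contribution constraint is tight.
So fly ash = 4 kg.
Cost = 0.077·4 = 0.30800.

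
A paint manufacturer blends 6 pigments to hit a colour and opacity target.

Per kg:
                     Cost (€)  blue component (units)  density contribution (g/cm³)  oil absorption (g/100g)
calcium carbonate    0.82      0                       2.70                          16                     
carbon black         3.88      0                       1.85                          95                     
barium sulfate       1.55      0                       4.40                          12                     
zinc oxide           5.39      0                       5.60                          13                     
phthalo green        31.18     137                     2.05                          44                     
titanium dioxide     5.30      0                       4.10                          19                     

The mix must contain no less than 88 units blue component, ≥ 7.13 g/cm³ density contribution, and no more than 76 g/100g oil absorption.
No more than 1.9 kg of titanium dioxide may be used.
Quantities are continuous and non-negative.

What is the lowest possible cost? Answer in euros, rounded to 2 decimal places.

This is a linear program. Let x1 = kg of calcium carbonate, x2 = kg of carbon black, x3 = kg of barium sulfate, x4 = kg of zinc oxide, x5 = kg of phthalo green, x6 = kg of titanium dioxide.
Minimise 0.82x1 + 3.88x2 + 1.55x3 + 5.39x4 + 31.18x5 + 5.3x6 subject to:
  137x5 ≥ 88   (blue component)
  2.7x1 + 1.85x2 + 4.4x3 + 5.6x4 + 2.05x5 + 4.1x6 ≥ 7.13   (density contribution)
  16x1 + 95x2 + 12x3 + 13x4 + 44x5 + 19x6 ≤ 76   (oil absorption)
  x6 ≤ 1.9
  x1, x2, x3, x4, x5, x6 ≥ 0.
The minimum-cost mix takes nothing from carbon black, barium sulfate, zinc oxide, titanium dioxide — only calcium carbonate, phthalo green. Binding constraints: blue component and density contribution.
Solving gives x1 = 2.153, x5 = 0.6423.
Hence cost = 0.82·2.153 + 31.18·0.6423 = €21.7924.

€21.79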